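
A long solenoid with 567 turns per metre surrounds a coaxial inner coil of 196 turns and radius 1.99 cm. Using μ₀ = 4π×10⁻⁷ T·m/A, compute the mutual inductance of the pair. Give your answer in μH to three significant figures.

The outer solenoid produces a uniform field B₁ = μ₀n₁I₁ across the inner coil,
so the flux linkage is N₂Φ = N₂B₁A₂ = μ₀n₁N₂A₂·I₁, giving M = μ₀n₁N₂A₂.
A₂ = πr² = π(1.990×10^-2 m)² = 1.244×10^-3 m².
M = (4π×10⁻⁷)(567)(196)(1.244×10^-3) = 1.737×10^-4 H.

M ≈ 174 μH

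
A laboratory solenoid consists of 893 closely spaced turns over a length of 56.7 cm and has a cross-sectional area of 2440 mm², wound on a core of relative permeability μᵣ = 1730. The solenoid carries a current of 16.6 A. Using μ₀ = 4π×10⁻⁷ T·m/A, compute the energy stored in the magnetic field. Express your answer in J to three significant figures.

A = 2440 mm² = 2.440×10^-3 m².
L = μ₀μᵣN²A/ℓ = (4π×10⁻⁷)(1730)(893)²(2.440×10^-3)/(0.567) = 7.46 H.
U = ½LI² = ½(7.46)(16.6)² = 1.028×10^3 J.

U ≈ 1030 J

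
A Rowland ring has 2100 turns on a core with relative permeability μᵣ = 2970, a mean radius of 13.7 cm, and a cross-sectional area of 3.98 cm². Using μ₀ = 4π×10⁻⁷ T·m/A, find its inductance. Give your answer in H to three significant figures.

L ≈ 7.61 H

For a thin toroid, L = μ₀μᵣN²A/(2πR).
L = (4π×10⁻⁷)(2970)(2100)²(3.980×10^-4) / (2π×0.137 m) = 7.61 H.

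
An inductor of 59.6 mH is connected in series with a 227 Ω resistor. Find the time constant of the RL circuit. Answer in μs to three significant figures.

τ = L/R = (5.960×10^-2 H)/(227 Ω) = 2.626×10^-4 s.

τ ≈ 263 μs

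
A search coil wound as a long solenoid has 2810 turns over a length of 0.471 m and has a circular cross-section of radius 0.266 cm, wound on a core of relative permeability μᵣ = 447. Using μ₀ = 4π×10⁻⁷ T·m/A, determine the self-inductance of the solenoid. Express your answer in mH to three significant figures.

A = πr² = π(2.660×10^-3 m)² = 2.223×10^-5 m².
For a long solenoid, L = μ₀μᵣN²A/ℓ.
L = (4π×10⁻⁷)(447)(2810)²(2.223×10^-5)/(0.471 m) = 0.2093 H.

L ≈ 209 mH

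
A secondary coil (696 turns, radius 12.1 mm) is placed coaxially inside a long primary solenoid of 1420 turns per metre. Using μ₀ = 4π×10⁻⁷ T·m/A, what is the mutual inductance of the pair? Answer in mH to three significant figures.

The outer solenoid produces a uniform field B₁ = μ₀n₁I₁ across the inner coil,
so the flux linkage is N₂Φ = N₂B₁A₂ = μ₀n₁N₂A₂·I₁, giving M = μ₀n₁N₂A₂.
A₂ = πr² = π(1.210×10^-2 m)² = 4.600×10^-4 m².
M = (4π×10⁻⁷)(1420)(696)(4.600×10^-4) = 5.713×10^-4 H.

M ≈ 0.571 mH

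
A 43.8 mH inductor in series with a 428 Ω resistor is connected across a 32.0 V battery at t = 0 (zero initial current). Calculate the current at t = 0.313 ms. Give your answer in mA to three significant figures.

τ = L/R = 4.380×10^-2/428 = 1.023×10^-4 s; final current I_∞ = ε/R = 32.0/428 = 7.477×10^-2 A.
I(t) = I_∞(1 − e^(−t/τ)) with t/τ = 3.059.
I = (7.477×10^-2)(1 − e^(−3.059)) = 7.126×10^-2 A.

I ≈ 71.3 mA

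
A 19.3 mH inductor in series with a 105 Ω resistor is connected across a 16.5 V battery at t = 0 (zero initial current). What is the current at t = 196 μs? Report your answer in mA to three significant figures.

I ≈ 103 mA

τ = L/R = 1.930×10^-2/105 = 1.838×10^-4 s; final current I_∞ = ε/R = 16.5/105 = 0.1571 A.
I(t) = I_∞(1 − e^(−t/τ)) with t/τ = 1.066.
I = (0.1571)(1 − e^(−1.066)) = 0.103 A.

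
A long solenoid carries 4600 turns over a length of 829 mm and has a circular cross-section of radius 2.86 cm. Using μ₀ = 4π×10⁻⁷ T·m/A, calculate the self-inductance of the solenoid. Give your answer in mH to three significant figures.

A = πr² = π(2.860×10^-2 m)² = 2.570×10^-3 m².
For a long solenoid, L = μ₀N²A/ℓ.
L = (4π×10⁻⁷)(4600)²(2.570×10^-3)/(0.829 m) = 8.242×10^-2 H.

L ≈ 82.4 mH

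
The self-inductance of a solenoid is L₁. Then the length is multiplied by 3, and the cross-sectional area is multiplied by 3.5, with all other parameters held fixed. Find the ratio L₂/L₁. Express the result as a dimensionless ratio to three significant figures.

L₂/L₁ = 1.17

For a solenoid, L ∝ μᵣN²A/ℓ.
L₂/L₁ = (3)^-1 × (3.5) = 1.17.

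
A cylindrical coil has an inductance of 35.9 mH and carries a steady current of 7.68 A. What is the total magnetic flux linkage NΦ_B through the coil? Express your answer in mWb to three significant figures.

NΦ_B ≈ 276 mWb

From L = NΦ_B/I, the flux linkage is NΦ_B = LI.
NΦ_B = (3.590×10^-2 H)(7.68 A) = 0.2757 Wb.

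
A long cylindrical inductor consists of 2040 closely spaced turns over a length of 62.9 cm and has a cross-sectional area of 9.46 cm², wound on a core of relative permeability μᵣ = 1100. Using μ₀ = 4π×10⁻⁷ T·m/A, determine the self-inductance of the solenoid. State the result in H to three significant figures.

L ≈ 8.65 H

A = 9.46 cm² = 9.460×10^-4 m².
For a long solenoid, L = μ₀μᵣN²A/ℓ.
L = (4π×10⁻⁷)(1100)(2040)²(9.460×10^-4)/(0.629 m) = 8.652 H.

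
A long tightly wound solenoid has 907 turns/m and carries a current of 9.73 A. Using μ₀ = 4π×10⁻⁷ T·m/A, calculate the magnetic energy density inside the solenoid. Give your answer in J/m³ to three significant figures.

B = μ₀nI = (4π×10⁻⁷)(907)(9.73) = 1.109×10^-2 T.
u = B²/(2μ₀) = (1.109×10^-2)²/(2×4π×10⁻⁷) = 48.94 J/m³.

u ≈ 48.9 J/m³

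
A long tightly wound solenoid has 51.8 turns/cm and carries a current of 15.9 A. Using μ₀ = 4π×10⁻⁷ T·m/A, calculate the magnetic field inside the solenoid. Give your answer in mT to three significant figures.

B ≈ 103 mT

Inside a long solenoid, B = μ₀nI.
B = (4π×10⁻⁷)(5.180×10^3 m⁻¹)(15.9 A) = 0.103499 T.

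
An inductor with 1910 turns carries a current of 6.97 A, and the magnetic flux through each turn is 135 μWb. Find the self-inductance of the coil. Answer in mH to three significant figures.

L ≈ 37.0 mH

Self-inductance is defined by L = NΦ_B/I (flux linkage over current).
L = (1910)(1.350×10^-4 Wb)/(6.97 A) = 3.699×10^-2 H.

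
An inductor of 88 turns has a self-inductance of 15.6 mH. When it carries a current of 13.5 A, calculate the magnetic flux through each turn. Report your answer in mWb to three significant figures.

From L = NΦ_B/I, the flux per turn is Φ_B = LI/N.
Φ_B = (1.560×10^-2 H)(13.5 A)/88 = 2.393×10^-3 Wb.

Φ_B ≈ 2.39 mWb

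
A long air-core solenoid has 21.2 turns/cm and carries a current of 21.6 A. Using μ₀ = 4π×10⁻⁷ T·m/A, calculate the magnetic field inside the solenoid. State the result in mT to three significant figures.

B ≈ 57.5 mT

Inside a long solenoid, B = μ₀nI.
B = (4π×10⁻⁷)(2.120×10^3 m⁻¹)(21.6 A) = 5.754×10^-2 T.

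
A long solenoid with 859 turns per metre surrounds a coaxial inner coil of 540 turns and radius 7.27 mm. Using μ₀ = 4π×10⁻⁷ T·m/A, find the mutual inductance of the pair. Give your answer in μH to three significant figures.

The outer solenoid produces a uniform field B₁ = μ₀n₁I₁ across the inner coil,
so the flux linkage is N₂Φ = N₂B₁A₂ = μ₀n₁N₂A₂·I₁, giving M = μ₀n₁N₂A₂.
A₂ = πr² = π(7.270×10^-3 m)² = 1.660×10^-4 m².
M = (4π×10⁻⁷)(859)(540)(1.660×10^-4) = 9.679×10^-5 H.

M ≈ 96.8 μH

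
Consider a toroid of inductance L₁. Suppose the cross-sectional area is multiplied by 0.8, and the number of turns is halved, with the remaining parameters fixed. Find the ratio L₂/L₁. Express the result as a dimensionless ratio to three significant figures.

For a toroid, L ∝ μᵣN²A/R.
L₂/L₁ = (0.8) × (0.5)^2 = 0.200.

L₂/L₁ = 0.200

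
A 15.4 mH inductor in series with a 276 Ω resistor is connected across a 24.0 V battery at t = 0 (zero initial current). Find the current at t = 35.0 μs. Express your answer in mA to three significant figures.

I ≈ 40.5 mA

τ = L/R = 1.540×10^-2/276 = 5.580×10^-5 s; final current I_∞ = ε/R = 24.0/276 = 8.696×10^-2 A.
I(t) = I_∞(1 − e^(−t/τ)) with t/τ = 0.627.
I = (8.696×10^-2)(1 − e^(−0.627)) = 4.052×10^-2 A.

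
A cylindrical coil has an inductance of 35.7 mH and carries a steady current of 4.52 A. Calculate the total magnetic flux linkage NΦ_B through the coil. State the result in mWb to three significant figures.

From L = NΦ_B/I, the flux linkage is NΦ_B = LI.
NΦ_B = (3.570×10^-2 H)(4.52 A) = 0.1614 Wb.

NΦ_B ≈ 161 mWb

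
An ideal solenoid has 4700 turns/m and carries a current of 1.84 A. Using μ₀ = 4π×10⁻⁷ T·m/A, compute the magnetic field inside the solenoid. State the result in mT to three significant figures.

B ≈ 10.9 mT

Inside a long solenoid, B = μ₀nI.
B = (4π×10⁻⁷)(4.700×10^3 m⁻¹)(1.84 A) = 1.087×10^-2 T.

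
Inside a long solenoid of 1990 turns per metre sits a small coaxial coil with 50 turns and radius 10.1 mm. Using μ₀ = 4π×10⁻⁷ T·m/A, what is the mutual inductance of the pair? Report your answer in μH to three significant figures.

M ≈ 40.1 μH

The outer solenoid produces a uniform field B₁ = μ₀n₁I₁ across the inner coil,
so the flux linkage is N₂Φ = N₂B₁A₂ = μ₀n₁N₂A₂·I₁, giving M = μ₀n₁N₂A₂.
A₂ = πr² = π(1.010×10^-2 m)² = 3.2047×10^-4 m².
M = (4π×10⁻⁷)(1990)(50)(3.2047×10^-4) = 4.007×10^-5 H.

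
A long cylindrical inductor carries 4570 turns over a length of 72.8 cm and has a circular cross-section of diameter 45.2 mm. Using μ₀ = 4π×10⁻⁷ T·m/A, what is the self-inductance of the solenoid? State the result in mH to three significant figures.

L ≈ 57.8 mH

A = π(d/2)² = π(2.260×10^-2 m)² = 1.6046×10^-3 m².
For a long solenoid, L = μ₀N²A/ℓ.
L = (4π×10⁻⁷)(4570)²(1.6046×10^-3)/(0.728 m) = 5.7847×10^-2 H.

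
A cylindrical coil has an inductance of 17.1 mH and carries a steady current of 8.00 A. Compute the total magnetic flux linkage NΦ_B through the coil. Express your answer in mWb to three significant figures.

From L = NΦ_B/I, the flux linkage is NΦ_B = LI.
NΦ_B = (1.710×10^-2 H)(8.00 A) = 0.1368 Wb.

NΦ_B ≈ 137 mWb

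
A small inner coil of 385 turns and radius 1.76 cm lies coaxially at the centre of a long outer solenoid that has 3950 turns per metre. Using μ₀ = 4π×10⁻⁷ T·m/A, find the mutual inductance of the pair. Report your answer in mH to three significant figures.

The outer solenoid produces a uniform field B₁ = μ₀n₁I₁ across the inner coil,
so the flux linkage is N₂Φ = N₂B₁A₂ = μ₀n₁N₂A₂·I₁, giving M = μ₀n₁N₂A₂.
A₂ = πr² = π(1.760×10^-2 m)² = 9.731×10^-4 m².
M = (4π×10⁻⁷)(3950)(385)(9.731×10^-4) = 1.860×10^-3 H.

M ≈ 1.86 mH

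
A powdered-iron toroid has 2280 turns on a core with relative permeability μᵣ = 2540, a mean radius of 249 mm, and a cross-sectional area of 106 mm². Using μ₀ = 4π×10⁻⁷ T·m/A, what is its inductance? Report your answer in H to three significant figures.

L ≈ 1.12 H

For a thin toroid, L = μ₀μᵣN²A/(2πR).
L = (4π×10⁻⁷)(2540)(2280)²(1.060×10^-4) / (2π×0.249 m) = 1.124 H.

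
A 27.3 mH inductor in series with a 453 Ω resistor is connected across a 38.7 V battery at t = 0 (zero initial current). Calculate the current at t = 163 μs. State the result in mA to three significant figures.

I ≈ 79.7 mA

τ = L/R = 2.730×10^-2/453 = 6.026×10^-5 s; final current I_∞ = ε/R = 38.7/453 = 8.543×10^-2 A.
I(t) = I_∞(1 − e^(−t/τ)) with t/τ = 2.705.
I = (8.543×10^-2)(1 − e^(−2.705)) = 7.972×10^-2 A.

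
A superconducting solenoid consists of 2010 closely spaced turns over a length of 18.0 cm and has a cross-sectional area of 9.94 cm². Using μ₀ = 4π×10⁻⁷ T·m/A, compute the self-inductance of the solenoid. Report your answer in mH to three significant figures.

A = 9.94 cm² = 9.940×10^-4 m².
For a long solenoid, L = μ₀N²A/ℓ.
L = (4π×10⁻⁷)(2010)²(9.940×10^-4)/(0.18 m) = 2.804×10^-2 H.

L ≈ 28.0 mH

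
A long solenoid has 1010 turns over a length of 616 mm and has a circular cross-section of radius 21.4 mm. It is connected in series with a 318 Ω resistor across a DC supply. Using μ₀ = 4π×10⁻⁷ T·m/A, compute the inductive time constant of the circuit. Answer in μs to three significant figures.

τ ≈ 9.42 μs

A = πr² = π(2.140×10^-2 m)² = 1.439×10^-3 m².
L = μ₀N²A/ℓ = (4π×10⁻⁷)(1010)²(1.439×10^-3)/(0.616) = 2.994×10^-3 H.
τ = L/R = (2.994×10^-3)/(318) = 9.415×10^-6 s.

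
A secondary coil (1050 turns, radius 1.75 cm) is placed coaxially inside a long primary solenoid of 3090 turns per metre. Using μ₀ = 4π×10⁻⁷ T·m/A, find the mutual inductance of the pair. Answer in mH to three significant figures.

M ≈ 3.92 mH

The outer solenoid produces a uniform field B₁ = μ₀n₁I₁ across the inner coil,
so the flux linkage is N₂Φ = N₂B₁A₂ = μ₀n₁N₂A₂·I₁, giving M = μ₀n₁N₂A₂.
A₂ = πr² = π(1.750×10^-2 m)² = 9.621×10^-4 m².
M = (4π×10⁻⁷)(3090)(1050)(9.621×10^-4) = 3.923×10^-3 H.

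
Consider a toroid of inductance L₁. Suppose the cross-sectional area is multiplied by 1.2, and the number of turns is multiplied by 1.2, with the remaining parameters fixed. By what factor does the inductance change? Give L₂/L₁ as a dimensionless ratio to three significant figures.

For a toroid, L ∝ μᵣN²A/R.
L₂/L₁ = (1.2) × (1.2)^2 = 1.73.

L₂/L₁ = 1.73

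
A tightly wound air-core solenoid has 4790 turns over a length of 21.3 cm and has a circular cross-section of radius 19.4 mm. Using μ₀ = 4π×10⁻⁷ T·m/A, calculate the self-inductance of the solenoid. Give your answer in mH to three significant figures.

A = πr² = π(1.940×10^-2 m)² = 1.182×10^-3 m².
For a long solenoid, L = μ₀N²A/ℓ.
L = (4π×10⁻⁷)(4790)²(1.182×10^-3)/(0.213 m) = 0.16 H.

L ≈ 160 mH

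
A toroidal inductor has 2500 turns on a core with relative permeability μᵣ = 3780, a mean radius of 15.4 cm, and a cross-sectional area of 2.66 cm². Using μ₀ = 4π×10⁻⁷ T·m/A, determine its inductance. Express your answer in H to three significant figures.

L ≈ 8.16 H

For a thin toroid, L = μ₀μᵣN²A/(2πR).
L = (4π×10⁻⁷)(3780)(2500)²(2.660×10^-4) / (2π×0.154 m) = 8.161 H.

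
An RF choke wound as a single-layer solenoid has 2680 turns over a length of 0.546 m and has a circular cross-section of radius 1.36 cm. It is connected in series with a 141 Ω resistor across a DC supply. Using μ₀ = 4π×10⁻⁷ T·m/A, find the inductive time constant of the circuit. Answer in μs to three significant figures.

A = πr² = π(1.360×10^-2 m)² = 5.811×10^-4 m².
L = μ₀N²A/ℓ = (4π×10⁻⁷)(2680)²(5.811×10^-4)/(0.546) = 9.605×10^-3 H.
τ = L/R = (9.605×10^-3)/(141) = 6.812×10^-5 s.

τ ≈ 68.1 μs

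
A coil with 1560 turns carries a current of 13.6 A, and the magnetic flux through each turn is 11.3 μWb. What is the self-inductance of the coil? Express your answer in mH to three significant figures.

Self-inductance is defined by L = NΦ_B/I (flux linkage over current).
L = (1560)(1.130×10^-5 Wb)/(13.6 A) = 1.296×10^-3 H.

L ≈ 1.30 mH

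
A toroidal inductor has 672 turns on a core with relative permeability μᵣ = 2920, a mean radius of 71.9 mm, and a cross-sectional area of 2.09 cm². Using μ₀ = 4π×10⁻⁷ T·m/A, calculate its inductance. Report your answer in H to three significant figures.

L ≈ 0.767 H

For a thin toroid, L = μ₀μᵣN²A/(2πR).
L = (4π×10⁻⁷)(2920)(672)²(2.090×10^-4) / (2π×7.190×10^-2 m) = 0.7666 H.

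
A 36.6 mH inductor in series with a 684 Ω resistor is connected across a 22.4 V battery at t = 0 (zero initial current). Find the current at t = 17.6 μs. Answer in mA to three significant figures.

I ≈ 9.18 mA

τ = L/R = 3.660×10^-2/684 = 5.351×10^-5 s; final current I_∞ = ε/R = 22.4/684 = 3.2749×10^-2 A.
I(t) = I_∞(1 − e^(−t/τ)) with t/τ = 0.329.
I = (3.2749×10^-2)(1 − e^(−0.329)) = 9.179×10^-3 A.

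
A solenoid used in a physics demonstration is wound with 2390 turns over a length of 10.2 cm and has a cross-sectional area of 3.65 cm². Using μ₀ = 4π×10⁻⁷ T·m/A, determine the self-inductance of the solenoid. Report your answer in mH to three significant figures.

L ≈ 25.7 mH

A = 3.65 cm² = 3.650×10^-4 m².
For a long solenoid, L = μ₀N²A/ℓ.
L = (4π×10⁻⁷)(2390)²(3.650×10^-4)/(0.102 m) = 2.569×10^-2 H.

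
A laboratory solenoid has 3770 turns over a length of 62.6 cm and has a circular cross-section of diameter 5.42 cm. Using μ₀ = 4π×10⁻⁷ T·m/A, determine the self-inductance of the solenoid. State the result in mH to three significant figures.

A = π(d/2)² = π(2.710×10^-2 m)² = 2.307×10^-3 m².
For a long solenoid, L = μ₀N²A/ℓ.
L = (4π×10⁻⁷)(3770)²(2.307×10^-3)/(0.626 m) = 6.583×10^-2 H.

L ≈ 65.8 mH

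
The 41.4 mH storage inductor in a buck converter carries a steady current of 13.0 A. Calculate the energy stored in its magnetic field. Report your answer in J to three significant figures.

U ≈ 3.50 J

Stored magnetic energy: U = ½LI².
U = ½(4.140×10^-2 H)(13.0 A)² = 3.498 J.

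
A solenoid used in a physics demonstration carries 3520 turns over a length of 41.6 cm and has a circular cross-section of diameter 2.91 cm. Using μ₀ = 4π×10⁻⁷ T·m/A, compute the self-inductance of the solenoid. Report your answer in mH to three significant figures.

L ≈ 24.9 mH

A = π(d/2)² = π(1.455×10^-2 m)² = 6.651×10^-4 m².
For a long solenoid, L = μ₀N²A/ℓ.
L = (4π×10⁻⁷)(3520)²(6.651×10^-4)/(0.416 m) = 2.489×10^-2 H.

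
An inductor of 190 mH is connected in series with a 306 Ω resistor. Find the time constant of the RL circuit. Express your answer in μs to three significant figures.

τ ≈ 621 μs

τ = L/R = (0.19 H)/(306 Ω) = 6.209×10^-4 s.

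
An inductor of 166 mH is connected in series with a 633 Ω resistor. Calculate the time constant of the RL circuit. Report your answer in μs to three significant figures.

τ = L/R = (0.166 H)/(633 Ω) = 2.622×10^-4 s.

τ ≈ 262 μs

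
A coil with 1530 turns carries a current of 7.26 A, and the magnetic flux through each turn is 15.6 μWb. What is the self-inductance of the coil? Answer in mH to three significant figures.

L ≈ 3.29 mH

Self-inductance is defined by L = NΦ_B/I (flux linkage over current).
L = (1530)(1.560×10^-5 Wb)/(7.26 A) = 3.288×10^-3 H.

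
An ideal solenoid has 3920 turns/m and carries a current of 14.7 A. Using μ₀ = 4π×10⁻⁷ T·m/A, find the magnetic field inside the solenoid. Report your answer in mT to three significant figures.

B ≈ 72.4 mT

Inside a long solenoid, B = μ₀nI.
B = (4π×10⁻⁷)(3.920×10^3 m⁻¹)(14.7 A) = 7.241×10^-2 T.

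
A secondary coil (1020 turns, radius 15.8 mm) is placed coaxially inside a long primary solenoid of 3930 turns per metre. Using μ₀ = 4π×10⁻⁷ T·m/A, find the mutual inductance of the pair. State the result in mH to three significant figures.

The outer solenoid produces a uniform field B₁ = μ₀n₁I₁ across the inner coil,
so the flux linkage is N₂Φ = N₂B₁A₂ = μ₀n₁N₂A₂·I₁, giving M = μ₀n₁N₂A₂.
A₂ = πr² = π(1.580×10^-2 m)² = 7.843×10^-4 m².
M = (4π×10⁻⁷)(3930)(1020)(7.843×10^-4) = 3.951×10^-3 H.

M ≈ 3.95 mH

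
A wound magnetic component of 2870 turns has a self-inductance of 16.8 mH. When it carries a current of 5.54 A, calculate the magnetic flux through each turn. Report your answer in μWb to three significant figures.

Φ_B ≈ 32.4 μWb

From L = NΦ_B/I, the flux per turn is Φ_B = LI/N.
Φ_B = (1.680×10^-2 H)(5.54 A)/2870 = 3.243×10^-5 Wb.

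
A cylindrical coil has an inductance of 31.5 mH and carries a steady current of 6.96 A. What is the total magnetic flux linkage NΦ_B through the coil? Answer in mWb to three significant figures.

From L = NΦ_B/I, the flux linkage is NΦ_B = LI.
NΦ_B = (3.150×10^-2 H)(6.96 A) = 0.2192 Wb.

NΦ_B ≈ 219 mWb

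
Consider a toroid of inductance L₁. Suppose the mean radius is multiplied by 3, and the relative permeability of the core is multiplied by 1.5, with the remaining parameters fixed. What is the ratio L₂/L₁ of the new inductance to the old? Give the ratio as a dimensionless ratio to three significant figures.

For a toroid, L ∝ μᵣN²A/R.
L₂/L₁ = (3)^-1 × (1.5) = 0.500.

L₂/L₁ = 0.500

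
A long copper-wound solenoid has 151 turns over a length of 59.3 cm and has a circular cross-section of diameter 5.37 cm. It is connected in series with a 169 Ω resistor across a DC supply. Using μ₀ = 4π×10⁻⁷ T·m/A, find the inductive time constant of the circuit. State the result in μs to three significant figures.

A = π(d/2)² = π(2.685×10^-2 m)² = 2.2648×10^-3 m².
L = μ₀N²A/ℓ = (4π×10⁻⁷)(151)²(2.2648×10^-3)/(0.593) = 1.094×10^-4 H.
τ = L/R = (1.094×10^-4)/(169) = 6.475×10^-7 s.

τ ≈ 0.648 μs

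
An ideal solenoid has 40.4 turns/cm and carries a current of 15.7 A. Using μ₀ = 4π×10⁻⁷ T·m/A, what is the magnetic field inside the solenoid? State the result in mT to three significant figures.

B ≈ 79.7 mT

Inside a long solenoid, B = μ₀nI.
B = (4π×10⁻⁷)(4.040×10^3 m⁻¹)(15.7 A) = 7.971×10^-2 T.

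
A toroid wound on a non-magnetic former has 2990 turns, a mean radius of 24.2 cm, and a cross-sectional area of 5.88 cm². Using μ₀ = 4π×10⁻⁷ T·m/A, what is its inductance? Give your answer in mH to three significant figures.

For a thin toroid, L = μ₀N²A/(2πR).
L = (4π×10⁻⁷)(2990)²(5.880×10^-4) / (2π×0.242 m) = 4.344×10^-3 H.

L ≈ 4.34 mH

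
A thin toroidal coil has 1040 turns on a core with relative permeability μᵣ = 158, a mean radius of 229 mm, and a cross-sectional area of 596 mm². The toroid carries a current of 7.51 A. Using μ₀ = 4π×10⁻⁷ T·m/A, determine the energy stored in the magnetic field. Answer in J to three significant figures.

L = μ₀μᵣN²A/(2πR) = (4π×10⁻⁷)(158)(1040)²(5.960×10^-4)/(2π×0.229) = 8.895×10^-2 H.
U = ½LI² = ½(8.895×10^-2)(7.51)² = 2.509 J.

U ≈ 2.51 J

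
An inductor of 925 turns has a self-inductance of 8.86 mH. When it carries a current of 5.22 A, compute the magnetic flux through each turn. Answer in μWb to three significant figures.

Φ_B ≈ 50.0 μWb

From L = NΦ_B/I, the flux per turn is Φ_B = LI/N.
Φ_B = (8.860×10^-3 H)(5.22 A)/925 = 5.000×10^-5 Wb.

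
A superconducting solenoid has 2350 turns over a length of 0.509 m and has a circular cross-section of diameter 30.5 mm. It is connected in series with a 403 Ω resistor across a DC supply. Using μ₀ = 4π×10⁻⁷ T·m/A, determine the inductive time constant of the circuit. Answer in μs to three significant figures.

A = π(d/2)² = π(1.525×10^-2 m)² = 7.306×10^-4 m².
L = μ₀N²A/ℓ = (4π×10⁻⁷)(2350)²(7.306×10^-4)/(0.509) = 9.961×10^-3 H.
τ = L/R = (9.961×10^-3)/(403) = 2.472×10^-5 s.

τ ≈ 24.7 μs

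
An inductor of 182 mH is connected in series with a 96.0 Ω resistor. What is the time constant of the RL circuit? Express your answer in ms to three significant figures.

τ = L/R = (0.182 H)/(96.0 Ω) = 1.896×10^-3 s.

τ ≈ 1.90 ms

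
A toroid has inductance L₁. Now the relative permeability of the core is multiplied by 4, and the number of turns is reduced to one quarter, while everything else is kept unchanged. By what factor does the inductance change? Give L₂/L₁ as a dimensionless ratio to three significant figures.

L₂/L₁ = 0.250

For a toroid, L ∝ μᵣN²A/R.
L₂/L₁ = (4) × (0.25)^2 = 0.250.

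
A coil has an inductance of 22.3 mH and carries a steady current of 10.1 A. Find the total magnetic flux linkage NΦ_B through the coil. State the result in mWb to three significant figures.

From L = NΦ_B/I, the flux linkage is NΦ_B = LI.
NΦ_B = (2.230×10^-2 H)(10.1 A) = 0.2252 Wb.

NΦ_B ≈ 225 mWb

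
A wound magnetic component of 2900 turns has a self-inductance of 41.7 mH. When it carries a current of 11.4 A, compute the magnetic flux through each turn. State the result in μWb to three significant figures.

From L = NΦ_B/I, the flux per turn is Φ_B = LI/N.
Φ_B = (4.170×10^-2 H)(11.4 A)/2900 = 1.639×10^-4 Wb.

Φ_B ≈ 164 μWb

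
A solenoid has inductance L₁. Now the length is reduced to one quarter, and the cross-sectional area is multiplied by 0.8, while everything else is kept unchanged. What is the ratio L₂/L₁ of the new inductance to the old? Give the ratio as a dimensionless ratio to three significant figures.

For a solenoid, L ∝ μᵣN²A/ℓ.
L₂/L₁ = (0.25)^-1 × (0.8) = 3.20.

L₂/L₁ = 3.20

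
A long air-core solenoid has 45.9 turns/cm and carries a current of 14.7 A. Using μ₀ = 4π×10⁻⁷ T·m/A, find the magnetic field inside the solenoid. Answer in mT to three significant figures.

Inside a long solenoid, B = μ₀nI.
B = (4π×10⁻⁷)(4.590×10^3 m⁻¹)(14.7 A) = 8.479×10^-2 T.

B ≈ 84.8 mT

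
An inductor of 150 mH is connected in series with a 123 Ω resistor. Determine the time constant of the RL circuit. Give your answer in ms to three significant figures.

τ ≈ 1.22 ms

τ = L/R = (0.15 H)/(123 Ω) = 1.220×10^-3 s.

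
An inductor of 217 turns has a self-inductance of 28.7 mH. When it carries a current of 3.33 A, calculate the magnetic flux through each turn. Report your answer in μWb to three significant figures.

From L = NΦ_B/I, the flux per turn is Φ_B = LI/N.
Φ_B = (2.870×10^-2 H)(3.33 A)/217 = 4.404×10^-4 Wb.

Φ_B ≈ 440 μWb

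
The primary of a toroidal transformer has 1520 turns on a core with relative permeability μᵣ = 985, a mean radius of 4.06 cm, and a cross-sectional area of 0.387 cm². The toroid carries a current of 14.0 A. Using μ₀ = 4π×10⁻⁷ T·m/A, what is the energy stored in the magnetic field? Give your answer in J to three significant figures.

L = μ₀μᵣN²A/(2πR) = (4π×10⁻⁷)(985)(1520)²(3.870×10^-5)/(2π×4.060×10^-2) = 0.4338 H.
U = ½LI² = ½(0.4338)(14.0)² = 42.52 J.

U ≈ 42.5 J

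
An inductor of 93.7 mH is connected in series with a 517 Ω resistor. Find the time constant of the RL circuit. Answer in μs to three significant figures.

τ ≈ 181 μs

τ = L/R = (9.370×10^-2 H)/(517 Ω) = 1.812×10^-4 s.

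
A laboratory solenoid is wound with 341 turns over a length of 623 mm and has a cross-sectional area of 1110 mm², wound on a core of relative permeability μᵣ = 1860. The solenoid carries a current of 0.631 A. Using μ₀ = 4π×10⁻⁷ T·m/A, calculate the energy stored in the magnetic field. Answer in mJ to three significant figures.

U ≈ 96.4 mJ

A = 1110 mm² = 1.110×10^-3 m².
L = μ₀μᵣN²A/ℓ = (4π×10⁻⁷)(1860)(341)²(1.110×10^-3)/(0.623) = 0.4842 H.
U = ½LI² = ½(0.4842)(0.631)² = 9.640×10^-2 J.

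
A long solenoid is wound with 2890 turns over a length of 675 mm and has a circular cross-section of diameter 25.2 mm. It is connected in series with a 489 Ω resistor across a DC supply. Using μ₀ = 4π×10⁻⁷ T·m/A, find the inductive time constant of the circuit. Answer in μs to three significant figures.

A = π(d/2)² = π(1.260×10^-2 m)² = 4.988×10^-4 m².
L = μ₀N²A/ℓ = (4π×10⁻⁷)(2890)²(4.988×10^-4)/(0.675) = 7.755×10^-3 H.
τ = L/R = (7.755×10^-3)/(489) = 1.586×10^-5 s.

τ ≈ 15.9 μs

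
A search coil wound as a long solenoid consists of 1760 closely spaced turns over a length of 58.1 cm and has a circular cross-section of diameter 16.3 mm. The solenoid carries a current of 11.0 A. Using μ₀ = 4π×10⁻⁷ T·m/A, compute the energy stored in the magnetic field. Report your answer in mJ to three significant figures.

U ≈ 84.6 mJ

A = π(d/2)² = π(8.150×10^-3 m)² = 2.087×10^-4 m².
L = μ₀N²A/ℓ = (4π×10⁻⁷)(1760)²(2.087×10^-4)/(0.581) = 1.398×10^-3 H.
U = ½LI² = ½(1.398×10^-3)(11.0)² = 8.458×10^-2 J.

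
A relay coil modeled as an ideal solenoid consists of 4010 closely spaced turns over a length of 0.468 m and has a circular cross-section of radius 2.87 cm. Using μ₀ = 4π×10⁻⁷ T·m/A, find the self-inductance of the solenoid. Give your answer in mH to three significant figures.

L ≈ 112 mH

A = πr² = π(2.870×10^-2 m)² = 2.588×10^-3 m².
For a long solenoid, L = μ₀N²A/ℓ.
L = (4π×10⁻⁷)(4010)²(2.588×10^-3)/(0.468 m) = 0.1117 H.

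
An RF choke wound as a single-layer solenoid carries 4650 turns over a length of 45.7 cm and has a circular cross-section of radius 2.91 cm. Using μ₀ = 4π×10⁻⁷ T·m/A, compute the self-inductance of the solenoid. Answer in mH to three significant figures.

L ≈ 158 mH

A = πr² = π(2.910×10^-2 m)² = 2.660×10^-3 m².
For a long solenoid, L = μ₀N²A/ℓ.
L = (4π×10⁻⁷)(4650)²(2.660×10^-3)/(0.457 m) = 0.1582 H.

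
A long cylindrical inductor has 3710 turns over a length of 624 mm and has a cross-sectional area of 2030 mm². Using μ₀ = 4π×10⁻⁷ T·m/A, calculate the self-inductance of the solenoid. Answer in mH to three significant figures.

A = 2030 mm² = 2.030×10^-3 m².
For a long solenoid, L = μ₀N²A/ℓ.
L = (4π×10⁻⁷)(3710)²(2.030×10^-3)/(0.624 m) = 5.627×10^-2 H.

L ≈ 56.3 mH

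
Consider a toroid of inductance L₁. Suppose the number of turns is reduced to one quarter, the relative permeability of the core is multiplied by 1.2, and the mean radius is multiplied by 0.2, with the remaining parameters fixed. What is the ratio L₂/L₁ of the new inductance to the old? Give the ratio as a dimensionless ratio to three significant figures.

L₂/L₁ = 0.375

For a toroid, L ∝ μᵣN²A/R.
L₂/L₁ = (0.25)^2 × (1.2) × (0.2)^-1 = 0.375.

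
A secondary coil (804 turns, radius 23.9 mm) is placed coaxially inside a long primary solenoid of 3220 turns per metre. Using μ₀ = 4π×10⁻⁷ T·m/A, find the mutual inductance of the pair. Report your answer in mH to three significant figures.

The outer solenoid produces a uniform field B₁ = μ₀n₁I₁ across the inner coil,
so the flux linkage is N₂Φ = N₂B₁A₂ = μ₀n₁N₂A₂·I₁, giving M = μ₀n₁N₂A₂.
A₂ = πr² = π(2.390×10^-2 m)² = 1.7945×10^-3 m².
M = (4π×10⁻⁷)(3220)(804)(1.7945×10^-3) = 5.838×10^-3 H.

M ≈ 5.84 mH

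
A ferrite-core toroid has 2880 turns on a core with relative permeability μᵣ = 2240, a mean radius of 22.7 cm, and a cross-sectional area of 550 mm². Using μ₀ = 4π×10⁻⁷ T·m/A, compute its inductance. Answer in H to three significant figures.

For a thin toroid, L = μ₀μᵣN²A/(2πR).
L = (4π×10⁻⁷)(2240)(2880)²(5.500×10^-4) / (2π×0.227 m) = 9.003 H.

L ≈ 9.00 H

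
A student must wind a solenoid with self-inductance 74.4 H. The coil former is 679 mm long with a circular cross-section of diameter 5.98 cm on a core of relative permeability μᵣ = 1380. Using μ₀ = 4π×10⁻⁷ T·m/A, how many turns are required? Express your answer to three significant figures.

A = π(d/2)² = π(2.990×10^-2 m)² = 2.809×10^-3 m².
From L = μ₀μᵣN²A/ℓ, N = √(Lℓ / (μ₀μᵣA)).
N = √[(74.4)(0.679) / ((4π×10⁻⁷)(1380)×2.809×10^-3)] = √(1.037×10^7) ≈ 3220.6.

N ≈ 3220 turns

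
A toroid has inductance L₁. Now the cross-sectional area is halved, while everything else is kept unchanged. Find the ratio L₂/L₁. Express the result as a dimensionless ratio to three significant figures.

For a toroid, L ∝ μᵣN²A/R.
L₂/L₁ = (0.5) = 0.500.

L₂/L₁ = 0.500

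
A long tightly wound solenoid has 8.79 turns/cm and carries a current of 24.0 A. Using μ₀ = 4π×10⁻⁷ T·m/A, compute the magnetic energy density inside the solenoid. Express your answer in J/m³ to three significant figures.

B = μ₀nI = (4π×10⁻⁷)(879)(24.0) = 2.651×10^-2 T.
u = B²/(2μ₀) = (2.651×10^-2)²/(2×4π×10⁻⁷) = 279.6 J/m³.

u ≈ 280 J/m³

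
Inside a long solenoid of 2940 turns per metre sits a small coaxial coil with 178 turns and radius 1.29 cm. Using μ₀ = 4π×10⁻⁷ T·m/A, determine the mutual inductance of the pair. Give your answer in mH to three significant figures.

M ≈ 0.344 mH

The outer solenoid produces a uniform field B₁ = μ₀n₁I₁ across the inner coil,
so the flux linkage is N₂Φ = N₂B₁A₂ = μ₀n₁N₂A₂·I₁, giving M = μ₀n₁N₂A₂.
A₂ = πr² = π(1.290×10^-2 m)² = 5.228×10^-4 m².
M = (4π×10⁻⁷)(2940)(178)(5.228×10^-4) = 3.438×10^-4 H.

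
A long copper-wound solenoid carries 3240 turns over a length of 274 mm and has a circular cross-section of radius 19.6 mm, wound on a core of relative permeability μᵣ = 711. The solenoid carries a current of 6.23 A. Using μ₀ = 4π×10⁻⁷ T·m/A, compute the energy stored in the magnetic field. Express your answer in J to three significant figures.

U ≈ 802 J

A = πr² = π(1.960×10^-2 m)² = 1.207×10^-3 m².
L = μ₀μᵣN²A/ℓ = (4π×10⁻⁷)(711)(3240)²(1.207×10^-3)/(0.274) = 41.31 H.
U = ½LI² = ½(41.31)(6.23)² = 801.7 J.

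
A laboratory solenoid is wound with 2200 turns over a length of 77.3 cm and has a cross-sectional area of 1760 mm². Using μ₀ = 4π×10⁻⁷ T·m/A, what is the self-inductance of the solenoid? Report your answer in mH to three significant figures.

L ≈ 13.8 mH

A = 1760 mm² = 1.760×10^-3 m².
For a long solenoid, L = μ₀N²A/ℓ.
L = (4π×10⁻⁷)(2200)²(1.760×10^-3)/(0.773 m) = 1.3848×10^-2 H.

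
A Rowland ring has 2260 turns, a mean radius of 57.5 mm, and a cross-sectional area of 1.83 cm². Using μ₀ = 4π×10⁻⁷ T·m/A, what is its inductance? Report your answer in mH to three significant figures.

L ≈ 3.25 mH

For a thin toroid, L = μ₀N²A/(2πR).
L = (4π×10⁻⁷)(2260)²(1.830×10^-4) / (2π×5.750×10^-2 m) = 3.251×10^-3 H.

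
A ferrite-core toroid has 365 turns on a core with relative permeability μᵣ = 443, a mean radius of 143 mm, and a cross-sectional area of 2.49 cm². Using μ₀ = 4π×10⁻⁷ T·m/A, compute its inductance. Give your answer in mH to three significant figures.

For a thin toroid, L = μ₀μᵣN²A/(2πR).
L = (4π×10⁻⁷)(443)(365)²(2.490×10^-4) / (2π×0.143 m) = 2.055×10^-2 H.

L ≈ 20.6 mH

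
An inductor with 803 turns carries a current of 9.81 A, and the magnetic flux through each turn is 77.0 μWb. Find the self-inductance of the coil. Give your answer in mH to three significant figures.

L ≈ 6.30 mH

Self-inductance is defined by L = NΦ_B/I (flux linkage over current).
L = (803)(7.700×10^-5 Wb)/(9.81 A) = 6.303×10^-3 H.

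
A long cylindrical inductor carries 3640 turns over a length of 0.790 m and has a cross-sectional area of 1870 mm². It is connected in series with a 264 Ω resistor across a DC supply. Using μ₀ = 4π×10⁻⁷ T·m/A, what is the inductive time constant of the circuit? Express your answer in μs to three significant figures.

A = 1870 mm² = 1.870×10^-3 m².
L = μ₀N²A/ℓ = (4π×10⁻⁷)(3640)²(1.870×10^-3)/(0.79) = 3.941×10^-2 H.
τ = L/R = (3.941×10^-2)/(264) = 1.493×10^-4 s.

τ ≈ 149 μs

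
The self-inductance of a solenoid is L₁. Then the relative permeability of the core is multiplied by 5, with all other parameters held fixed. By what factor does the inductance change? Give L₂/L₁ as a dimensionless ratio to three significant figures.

For a solenoid, L ∝ μᵣN²A/ℓ.
L₂/L₁ = (5) = 5.00.

L₂/L₁ = 5.00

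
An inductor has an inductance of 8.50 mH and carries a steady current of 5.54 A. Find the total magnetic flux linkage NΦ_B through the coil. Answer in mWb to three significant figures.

NΦ_B ≈ 47.1 mWb

From L = NΦ_B/I, the flux linkage is NΦ_B = LI.
NΦ_B = (8.500×10^-3 H)(5.54 A) = 4.709×10^-2 Wb.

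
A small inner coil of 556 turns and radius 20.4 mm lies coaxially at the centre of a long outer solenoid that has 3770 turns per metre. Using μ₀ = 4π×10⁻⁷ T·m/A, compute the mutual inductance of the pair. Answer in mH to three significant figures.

M ≈ 3.44 mH

The outer solenoid produces a uniform field B₁ = μ₀n₁I₁ across the inner coil,
so the flux linkage is N₂Φ = N₂B₁A₂ = μ₀n₁N₂A₂·I₁, giving M = μ₀n₁N₂A₂.
A₂ = πr² = π(2.040×10^-2 m)² = 1.307×10^-3 m².
M = (4π×10⁻⁷)(3770)(556)(1.307×10^-3) = 3.444×10^-3 H.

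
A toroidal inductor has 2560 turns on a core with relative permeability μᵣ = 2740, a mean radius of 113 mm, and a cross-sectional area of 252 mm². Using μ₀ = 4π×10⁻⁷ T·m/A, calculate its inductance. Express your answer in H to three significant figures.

For a thin toroid, L = μ₀μᵣN²A/(2πR).
L = (4π×10⁻⁷)(2740)(2560)²(2.520×10^-4) / (2π×0.113 m) = 8.009 H.

L ≈ 8.01 H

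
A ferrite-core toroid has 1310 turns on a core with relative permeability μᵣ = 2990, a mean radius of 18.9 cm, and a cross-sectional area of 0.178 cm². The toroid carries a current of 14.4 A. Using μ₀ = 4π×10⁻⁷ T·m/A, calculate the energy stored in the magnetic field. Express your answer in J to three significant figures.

L = μ₀μᵣN²A/(2πR) = (4π×10⁻⁷)(2990)(1310)²(1.780×10^-5)/(2π×0.189) = 9.665×10^-2 H.
U = ½LI² = ½(9.665×10^-2)(14.4)² = 10.02 J.

U ≈ 10.0 J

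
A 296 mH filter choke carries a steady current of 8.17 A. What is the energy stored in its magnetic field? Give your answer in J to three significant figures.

Stored magnetic energy: U = ½LI².
U = ½(0.296 H)(8.17 A)² = 9.879 J.

U ≈ 9.88 J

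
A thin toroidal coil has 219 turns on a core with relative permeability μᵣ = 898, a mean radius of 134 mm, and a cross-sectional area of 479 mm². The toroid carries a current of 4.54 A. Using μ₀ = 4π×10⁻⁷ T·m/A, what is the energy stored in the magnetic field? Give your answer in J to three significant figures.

L = μ₀μᵣN²A/(2πR) = (4π×10⁻⁷)(898)(219)²(4.790×10^-4)/(2π×0.134) = 3.079×10^-2 H.
U = ½LI² = ½(3.079×10^-2)(4.54)² = 0.3173 J.

U ≈ 0.317 J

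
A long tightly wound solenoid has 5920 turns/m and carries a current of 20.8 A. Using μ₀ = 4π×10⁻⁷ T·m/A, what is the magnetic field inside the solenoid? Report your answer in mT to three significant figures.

Inside a long solenoid, B = μ₀nI.
B = (4π×10⁻⁷)(5.920×10^3 m⁻¹)(20.8 A) = 0.1547 T.

B ≈ 155 mT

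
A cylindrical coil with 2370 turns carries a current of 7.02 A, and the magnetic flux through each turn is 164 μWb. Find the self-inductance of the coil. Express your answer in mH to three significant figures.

L ≈ 55.4 mH

Self-inductance is defined by L = NΦ_B/I (flux linkage over current).
L = (2370)(1.640×10^-4 Wb)/(7.02 A) = 5.537×10^-2 H.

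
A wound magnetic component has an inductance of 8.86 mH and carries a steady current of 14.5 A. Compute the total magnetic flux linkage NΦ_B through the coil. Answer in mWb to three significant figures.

From L = NΦ_B/I, the flux linkage is NΦ_B = LI.
NΦ_B = (8.860×10^-3 H)(14.5 A) = 0.12847 Wb.

NΦ_B ≈ 128 mWb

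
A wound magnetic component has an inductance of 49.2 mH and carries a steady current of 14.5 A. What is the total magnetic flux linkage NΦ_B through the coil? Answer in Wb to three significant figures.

NΦ_B ≈ 0.713 Wb

From L = NΦ_B/I, the flux linkage is NΦ_B = LI.
NΦ_B = (4.920×10^-2 H)(14.5 A) = 0.7134 Wb.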